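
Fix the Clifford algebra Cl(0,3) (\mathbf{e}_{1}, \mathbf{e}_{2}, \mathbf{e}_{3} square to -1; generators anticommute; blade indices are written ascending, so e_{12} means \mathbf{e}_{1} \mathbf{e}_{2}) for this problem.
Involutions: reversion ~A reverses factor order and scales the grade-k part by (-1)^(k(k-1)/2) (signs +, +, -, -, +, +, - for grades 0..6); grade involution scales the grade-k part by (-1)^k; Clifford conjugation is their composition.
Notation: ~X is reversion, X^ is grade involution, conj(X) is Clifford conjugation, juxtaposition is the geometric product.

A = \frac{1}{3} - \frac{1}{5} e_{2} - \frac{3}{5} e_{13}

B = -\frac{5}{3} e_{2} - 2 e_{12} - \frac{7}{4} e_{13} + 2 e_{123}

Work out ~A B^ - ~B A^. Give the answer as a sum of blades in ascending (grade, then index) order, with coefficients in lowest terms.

first term: \frac{83}{60} + \frac{2}{5} e_{1} - \frac{29}{45} e_{2} - \frac{2}{3} e_{12} - \frac{11}{60} e_{13} + \frac{6}{5} e_{23} - \frac{121}{60} e_{123}
second term: \frac{83}{60} - \frac{2}{5} e_{1} + \frac{29}{45} e_{2} + \frac{2}{3} e_{12} + \frac{11}{60} e_{13} - \frac{6}{5} e_{23} - \frac{121}{60} e_{123}
Answer: \frac{4}{5} e_{1} - \frac{58}{45} e_{2} - \frac{4}{3} e_{12} - \frac{11}{30} e_{13} + \frac{12}{5} e_{23}


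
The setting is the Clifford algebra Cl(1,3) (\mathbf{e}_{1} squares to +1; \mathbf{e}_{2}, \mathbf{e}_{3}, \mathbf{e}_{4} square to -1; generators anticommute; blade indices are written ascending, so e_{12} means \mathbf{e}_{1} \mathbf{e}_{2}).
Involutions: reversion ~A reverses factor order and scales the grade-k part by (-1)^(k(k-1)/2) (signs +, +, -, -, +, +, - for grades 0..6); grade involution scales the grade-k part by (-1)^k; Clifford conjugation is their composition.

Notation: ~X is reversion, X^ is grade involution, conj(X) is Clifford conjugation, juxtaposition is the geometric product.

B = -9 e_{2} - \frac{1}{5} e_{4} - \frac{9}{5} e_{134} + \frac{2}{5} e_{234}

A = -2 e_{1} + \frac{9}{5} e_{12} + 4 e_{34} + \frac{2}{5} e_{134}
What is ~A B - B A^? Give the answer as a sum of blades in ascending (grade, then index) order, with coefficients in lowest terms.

first term: -\frac{18}{25} - \frac{117}{5} e_{1} + \frac{8}{5} e_{2} - \frac{4}{5} e_{3} + \frac{454}{25} e_{12} - \frac{2}{25} e_{13} + \frac{2}{5} e_{14} + \frac{18}{5} e_{34} + \frac{9}{25} e_{124} + \frac{18}{25} e_{134} + \frac{819}{25} e_{234} + \frac{14}{5} e_{1234}
second term: -\frac{18}{25} - 9 e_{1} - \frac{8}{5} e_{2} - \frac{4}{5} e_{3} + \frac{446}{25} e_{12} - \frac{2}{25} e_{13} + \frac{2}{5} e_{14} - \frac{18}{5} e_{34} - \frac{9}{25} e_{124} + \frac{18}{25} e_{134} - \frac{981}{25} e_{234} - \frac{22}{5} e_{1234}
Answer: -\frac{72}{5} e_{1} + \frac{16}{5} e_{2} + \frac{8}{25} e_{12} + \frac{36}{5} e_{34} + \frac{18}{25} e_{124} + 72 e_{234} + \frac{36}{5} e_{1234}


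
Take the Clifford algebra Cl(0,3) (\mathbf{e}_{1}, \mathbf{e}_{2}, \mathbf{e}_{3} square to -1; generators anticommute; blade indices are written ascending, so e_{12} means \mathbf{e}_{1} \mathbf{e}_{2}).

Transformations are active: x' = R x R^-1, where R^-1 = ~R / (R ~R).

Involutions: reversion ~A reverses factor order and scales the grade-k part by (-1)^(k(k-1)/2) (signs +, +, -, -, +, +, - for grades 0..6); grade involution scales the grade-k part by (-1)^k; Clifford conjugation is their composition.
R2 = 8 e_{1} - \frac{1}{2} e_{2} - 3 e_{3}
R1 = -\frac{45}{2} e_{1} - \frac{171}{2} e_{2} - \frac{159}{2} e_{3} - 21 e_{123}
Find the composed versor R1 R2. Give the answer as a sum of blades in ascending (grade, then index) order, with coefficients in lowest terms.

Distribute over the terms of R2 (each basis-blade product reordered to ascending indices, repeated generators contracted through their squares):
R1 (8 e_{1}) = 180 + 684 e_{12} + 636 e_{13} + 168 e_{23}
R1 (-\frac{1}{2} e_{2}) = -\frac{171}{4} + \frac{45}{4} e_{12} + \frac{21}{2} e_{13} - \frac{159}{4} e_{23}
R1 (-3 e_{3}) = -\frac{477}{2} - 63 e_{12} + \frac{135}{2} e_{13} + \frac{513}{2} e_{23}
Summing the partial products and collecting blades:
Answer: -\frac{405}{4} + \frac{2529}{4} e_{12} + 714 e_{13} + \frac{1539}{4} e_{23}


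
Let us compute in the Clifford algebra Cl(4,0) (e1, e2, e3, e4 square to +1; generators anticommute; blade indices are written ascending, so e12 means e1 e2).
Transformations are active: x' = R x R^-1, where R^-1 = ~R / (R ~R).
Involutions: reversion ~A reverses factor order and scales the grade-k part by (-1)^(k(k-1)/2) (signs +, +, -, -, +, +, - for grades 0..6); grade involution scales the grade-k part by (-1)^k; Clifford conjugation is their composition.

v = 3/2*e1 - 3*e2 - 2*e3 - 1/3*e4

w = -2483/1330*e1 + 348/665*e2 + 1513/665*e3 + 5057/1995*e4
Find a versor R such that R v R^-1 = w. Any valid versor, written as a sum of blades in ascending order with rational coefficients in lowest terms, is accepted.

Here q(v) = q(w) = 553/36; the classical choice R = v + w = -244/665*e1 - 1647/665*e2 + 183/665*e3 + 1464/665*e4 then realises v -> w under the sandwich.
Answer: -244/665*e1 - 1647/665*e2 + 183/665*e3 + 1464/665*e4


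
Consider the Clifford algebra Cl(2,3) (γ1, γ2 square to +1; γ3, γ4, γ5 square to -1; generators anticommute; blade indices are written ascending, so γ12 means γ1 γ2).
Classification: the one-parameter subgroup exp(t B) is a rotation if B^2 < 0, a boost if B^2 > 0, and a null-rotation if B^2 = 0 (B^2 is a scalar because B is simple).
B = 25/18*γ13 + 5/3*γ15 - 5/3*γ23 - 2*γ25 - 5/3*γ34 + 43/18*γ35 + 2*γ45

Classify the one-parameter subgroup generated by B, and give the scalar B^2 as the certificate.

B^2 term by term: the squares give (25/18)^2*(γ13)^2 + (5/3)^2*(γ15)^2 + (-5/3)^2*(γ23)^2 + (-2)^2*(γ25)^2 + (-5/3)^2*(γ34)^2 + (43/18)^2*(γ35)^2 + (2)^2*(γ45)^2 = 625/324*(+1) + 25/9*(+1) + 25/9*(+1) + 4*(+1) + 25/9*(-1) + 1849/324*(-1) + 4*(-1) = -1 (each basis 2-blade squares to minus the product of its generators' squares); cross terms between blades sharing an index anticommute and cancel; the commuting (index-disjoint) pairs give grade-4 terms 2*c*c'*(blade product), which cancel blade by blade — γ1235: 50/9 - 50/9 = 0; γ1345: 50/9 - 50/9 = 0; γ2345: -20/3 + 20/3 = 0 — confirming B is simple. So B^2 = -1.
Answer: rotation, certificate B^2 = -1. Note: conjugating B changes its blade decomposition but never the scalar B^2 = -1, whose sign settles the classification.


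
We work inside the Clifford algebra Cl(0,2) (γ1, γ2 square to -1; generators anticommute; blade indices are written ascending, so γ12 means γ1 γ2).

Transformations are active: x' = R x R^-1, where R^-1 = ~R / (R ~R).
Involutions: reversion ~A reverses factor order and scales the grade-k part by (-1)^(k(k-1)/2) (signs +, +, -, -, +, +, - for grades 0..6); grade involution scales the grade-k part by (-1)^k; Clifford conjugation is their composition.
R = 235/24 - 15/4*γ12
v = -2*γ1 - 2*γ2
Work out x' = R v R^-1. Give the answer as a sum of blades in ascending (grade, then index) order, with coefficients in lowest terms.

~R = 235/24 + 15/4*γ12, and R ~R = 63325/576, so R^-1 = ~R / (63325/576).
R v = -325/12*γ1 - 145/12*γ2
Answer: -7154/2533*γ1 - 386/2533*γ2


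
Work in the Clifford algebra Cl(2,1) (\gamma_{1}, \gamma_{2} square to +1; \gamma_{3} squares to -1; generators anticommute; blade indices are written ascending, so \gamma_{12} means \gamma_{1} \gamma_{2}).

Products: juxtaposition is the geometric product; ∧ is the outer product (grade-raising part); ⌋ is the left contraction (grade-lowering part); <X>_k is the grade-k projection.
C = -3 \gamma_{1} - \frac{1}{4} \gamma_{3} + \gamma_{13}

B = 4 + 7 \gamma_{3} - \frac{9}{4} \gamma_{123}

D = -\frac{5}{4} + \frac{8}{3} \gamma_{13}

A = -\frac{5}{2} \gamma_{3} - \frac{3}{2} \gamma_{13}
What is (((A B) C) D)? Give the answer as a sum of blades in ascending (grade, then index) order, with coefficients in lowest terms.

step 1: \frac{35}{2} + \frac{21}{2} \gamma_{1} - \frac{27}{8} \gamma_{2} - 10 \gamma_{3} - \frac{45}{8} \gamma_{12} - 6 \gamma_{13}
step 2: -40 - 64 \gamma_{1} - \frac{135}{8} \gamma_{2} - \frac{95}{8} \gamma_{3} - \frac{81}{8} \gamma_{12} - \frac{121}{8} \gamma_{13} + \frac{207}{32} \gamma_{23} + \frac{153}{32} \gamma_{123}
step 3: \frac{29}{3} + \frac{145}{3} \gamma_{1} + \frac{267}{32} \gamma_{2} - \frac{14959}{96} \gamma_{3} - \frac{147}{32} \gamma_{12} - \frac{8425}{96} \gamma_{13} + \frac{2421}{128} \gamma_{23} + \frac{4995}{128} \gamma_{123}
Answer: \frac{29}{3} + \frac{145}{3} \gamma_{1} + \frac{267}{32} \gamma_{2} - \frac{14959}{96} \gamma_{3} - \frac{147}{32} \gamma_{12} - \frac{8425}{96} \gamma_{13} + \frac{2421}{128} \gamma_{23} + \frac{4995}{128} \gamma_{123}


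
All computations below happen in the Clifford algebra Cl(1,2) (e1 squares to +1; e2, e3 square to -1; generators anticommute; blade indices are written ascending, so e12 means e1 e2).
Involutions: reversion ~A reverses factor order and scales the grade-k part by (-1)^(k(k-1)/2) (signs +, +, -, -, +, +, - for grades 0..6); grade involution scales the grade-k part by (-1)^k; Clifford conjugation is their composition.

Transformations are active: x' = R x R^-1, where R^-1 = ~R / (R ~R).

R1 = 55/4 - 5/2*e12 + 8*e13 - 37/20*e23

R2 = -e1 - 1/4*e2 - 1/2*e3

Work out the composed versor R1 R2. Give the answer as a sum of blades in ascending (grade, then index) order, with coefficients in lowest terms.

Distribute over the terms of R2 (each basis-blade product reordered to ascending indices, repeated generators contracted through their squares):
R1 (-e1) = -55/4*e1 - 5/2*e2 + 8*e3 + 37/20*e123
R1 (-1/4*e2) = -5/8*e1 - 55/16*e2 + 37/80*e3 + 2*e123
R1 (-1/2*e3) = 4*e1 - 37/40*e2 - 55/8*e3 + 5/4*e123
Summing the partial products and collecting blades:
Answer: -83/8*e1 - 549/80*e2 + 127/80*e3 + 51/10*e123


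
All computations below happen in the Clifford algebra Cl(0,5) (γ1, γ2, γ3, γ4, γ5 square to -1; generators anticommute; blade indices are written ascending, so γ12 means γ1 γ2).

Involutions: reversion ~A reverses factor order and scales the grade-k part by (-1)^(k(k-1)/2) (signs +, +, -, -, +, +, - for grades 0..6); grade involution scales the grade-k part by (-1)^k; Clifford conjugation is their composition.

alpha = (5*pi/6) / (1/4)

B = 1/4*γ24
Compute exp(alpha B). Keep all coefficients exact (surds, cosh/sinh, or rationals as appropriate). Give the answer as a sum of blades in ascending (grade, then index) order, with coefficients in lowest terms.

B^2 = (1/4)^2*(γ24)^2 = 1/16*(-1) = -1/16 (a basis 2-blade squares to minus the product of its generators' squares).
B^2 = -1/16 — a negative square means the series sums to a rotation: l = 1/4, alpha*l = 5*pi/6, so exp(alpha B) = cos(5*pi/6) + (sin(5*pi/6)/(1/4))*B = -sqrt(3)/2 + (2)*B.
Answer: -sqrt(3)/2 + 1/2*γ24


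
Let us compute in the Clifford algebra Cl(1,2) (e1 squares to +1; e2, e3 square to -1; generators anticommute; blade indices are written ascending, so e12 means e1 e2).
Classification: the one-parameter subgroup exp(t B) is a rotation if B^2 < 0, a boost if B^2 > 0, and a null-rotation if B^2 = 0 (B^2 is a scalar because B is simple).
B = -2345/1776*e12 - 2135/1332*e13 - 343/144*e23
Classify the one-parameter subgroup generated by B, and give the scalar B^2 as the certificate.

B^2 term by term: the squares give (-2345/1776)^2*(e12)^2 + (-2135/1332)^2*(e13)^2 + (-343/144)^2*(e23)^2 = 5499025/3154176*(+1) + 4558225/1774224*(+1) + 117649/20736*(-1) = -49/36 (each basis 2-blade squares to minus the product of its generators' squares); cross terms between blades sharing an index anticommute and cancel. So B^2 = -49/36.
Answer: rotation, certificate B^2 = -49/36. Certificate logic: -49/36 is a conjugation-invariant scalar, so its sign fixes rotation versus boost versus null-rotation outright.


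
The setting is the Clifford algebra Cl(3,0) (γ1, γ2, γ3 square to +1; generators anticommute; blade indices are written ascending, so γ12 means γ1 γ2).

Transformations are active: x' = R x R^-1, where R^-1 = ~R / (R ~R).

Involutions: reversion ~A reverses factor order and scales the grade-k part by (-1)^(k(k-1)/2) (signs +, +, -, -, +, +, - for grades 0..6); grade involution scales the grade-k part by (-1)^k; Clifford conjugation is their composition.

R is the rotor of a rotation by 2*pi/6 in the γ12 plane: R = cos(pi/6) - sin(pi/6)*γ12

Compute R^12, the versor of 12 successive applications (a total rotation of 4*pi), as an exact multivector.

The rotor phase is half the rotation angle and phases add under composition, so 12 steps in the γ12 plane accumulate phase 12*(pi/6) = 2*pi: R^12 = cos(2*pi) - sin(2*pi)*γ12.
cos(2*pi) = 1 and sin(2*pi) = 0, so R^12 = 1. The total rotation 4*pi is 2 full turns, so every vector returns to itself, yet the rotor is +1, back on the identity sheet (an even number of 2*pi turns).
Answer: 1


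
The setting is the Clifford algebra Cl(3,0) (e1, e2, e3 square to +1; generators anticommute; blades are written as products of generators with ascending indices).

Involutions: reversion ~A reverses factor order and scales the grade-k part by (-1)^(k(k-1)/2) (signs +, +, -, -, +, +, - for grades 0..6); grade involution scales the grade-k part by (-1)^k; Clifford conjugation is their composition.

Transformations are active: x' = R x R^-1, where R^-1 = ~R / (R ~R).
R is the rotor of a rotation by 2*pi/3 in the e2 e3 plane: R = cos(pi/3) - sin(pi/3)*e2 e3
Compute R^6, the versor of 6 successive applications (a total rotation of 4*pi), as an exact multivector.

The rotor phase is half the rotation angle and phases add under composition, so 6 steps in the e2 e3 plane accumulate phase 6*(pi/3) = 2*pi: R^6 = cos(2*pi) - sin(2*pi)*e2 e3.
cos(2*pi) = 1 and sin(2*pi) = 0, so R^6 = 1. The total rotation 4*pi is 2 full turns, so every vector returns to itself, yet the rotor is +1, back on the identity sheet (an even number of 2*pi turns).
Answer: 1


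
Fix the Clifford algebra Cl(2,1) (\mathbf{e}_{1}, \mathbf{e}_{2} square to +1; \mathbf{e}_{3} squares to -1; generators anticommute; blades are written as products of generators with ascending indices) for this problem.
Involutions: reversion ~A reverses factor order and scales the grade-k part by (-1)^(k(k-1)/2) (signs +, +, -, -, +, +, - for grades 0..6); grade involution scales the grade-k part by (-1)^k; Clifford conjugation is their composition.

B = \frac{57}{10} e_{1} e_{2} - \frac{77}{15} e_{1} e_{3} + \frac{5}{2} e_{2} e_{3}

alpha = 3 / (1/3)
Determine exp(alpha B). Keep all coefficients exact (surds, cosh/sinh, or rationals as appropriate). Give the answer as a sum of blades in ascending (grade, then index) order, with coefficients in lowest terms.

B^2 term by term: the squares give (\frac{57}{10})^2*(e_{1} e_{2})^2 + (-\frac{77}{15})^2*(e_{1} e_{3})^2 + (\frac{5}{2})^2*(e_{2} e_{3})^2 = \frac{3249}{100}*(-1) + \frac{5929}{225}*(+1) + \frac{25}{4}*(+1) = \frac{1}{9} (each basis 2-blade squares to minus the product of its generators' squares); cross terms between blades sharing an index anticommute and cancel. So B^2 = \frac{1}{9}.
B^2 = \frac{1}{9} — the positive square puts this in the hyperbolic regime; l = \frac{1}{3}, alpha*l = 3, so exp(alpha B) = cosh(3) + (sinh(3)/(\frac{1}{3}))*B = \cosh{\left(3 \right)} + (3 \sinh{\left(3 \right)})*B.
Answer: \cosh{\left(3 \right)} + \frac{171 \sinh{\left(3 \right)}}{10} e_{1} e_{2} - \frac{77 \sinh{\left(3 \right)}}{5} e_{1} e_{3} + \frac{15 \sinh{\left(3 \right)}}{2} e_{2} e_{3}


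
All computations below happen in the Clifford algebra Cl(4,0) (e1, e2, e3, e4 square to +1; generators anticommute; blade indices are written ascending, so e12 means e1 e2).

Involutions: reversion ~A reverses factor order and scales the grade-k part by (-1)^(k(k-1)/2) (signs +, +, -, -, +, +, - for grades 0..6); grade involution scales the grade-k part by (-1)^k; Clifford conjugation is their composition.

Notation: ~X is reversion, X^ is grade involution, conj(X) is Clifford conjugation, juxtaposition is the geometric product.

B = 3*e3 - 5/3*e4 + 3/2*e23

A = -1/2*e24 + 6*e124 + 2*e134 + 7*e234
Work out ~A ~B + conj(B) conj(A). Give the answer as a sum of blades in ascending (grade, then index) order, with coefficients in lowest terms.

first term: -5/6*e2 - 21/2*e4 + 10*e12 + 10/3*e13 + 6*e14 + 35/3*e23 + 21*e24 - 3/4*e34 - 3*e124 + 9*e134 - 3/2*e234 + 18*e1234
second term: -5/6*e2 + 21/2*e4 + 10*e12 + 10/3*e13 + 6*e14 + 35/3*e23 + 21*e24 + 3/4*e34 - 3*e124 + 9*e134 + 3/2*e234 - 18*e1234
Answer: -5/3*e2 + 20*e12 + 20/3*e13 + 12*e14 + 70/3*e23 + 42*e24 - 6*e124 + 18*e134


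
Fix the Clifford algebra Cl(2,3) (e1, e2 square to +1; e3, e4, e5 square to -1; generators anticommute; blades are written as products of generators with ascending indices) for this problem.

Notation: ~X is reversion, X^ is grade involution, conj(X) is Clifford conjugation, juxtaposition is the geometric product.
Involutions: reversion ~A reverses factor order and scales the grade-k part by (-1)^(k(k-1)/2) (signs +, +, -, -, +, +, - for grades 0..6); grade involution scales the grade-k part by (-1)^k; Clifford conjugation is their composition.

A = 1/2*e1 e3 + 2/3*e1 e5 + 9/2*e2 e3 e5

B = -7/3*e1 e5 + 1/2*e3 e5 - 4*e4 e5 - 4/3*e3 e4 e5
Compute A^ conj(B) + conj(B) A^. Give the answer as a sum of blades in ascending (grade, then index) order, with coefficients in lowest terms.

first term: 14/9 - 9/4*e2 - 1/3*e1 e3 + 8/3*e1 e4 + 1/4*e1 e5 + 6*e2 e4 - 7/6*e3 e5 - 21/2*e1 e2 e3 + 8/9*e1 e3 e4 + 2/3*e1 e4 e5 - 18*e2 e3 e4 + 2*e1 e3 e4 e5
second term: 14/9 - 9/4*e2 + 1/3*e1 e3 - 8/3*e1 e4 - 1/4*e1 e5 - 6*e2 e4 + 7/6*e3 e5 + 21/2*e1 e2 e3 - 8/9*e1 e3 e4 - 2/3*e1 e4 e5 + 18*e2 e3 e4 + 2*e1 e3 e4 e5
Answer: 28/9 - 9/2*e2 + 4*e1 e3 e4 e5


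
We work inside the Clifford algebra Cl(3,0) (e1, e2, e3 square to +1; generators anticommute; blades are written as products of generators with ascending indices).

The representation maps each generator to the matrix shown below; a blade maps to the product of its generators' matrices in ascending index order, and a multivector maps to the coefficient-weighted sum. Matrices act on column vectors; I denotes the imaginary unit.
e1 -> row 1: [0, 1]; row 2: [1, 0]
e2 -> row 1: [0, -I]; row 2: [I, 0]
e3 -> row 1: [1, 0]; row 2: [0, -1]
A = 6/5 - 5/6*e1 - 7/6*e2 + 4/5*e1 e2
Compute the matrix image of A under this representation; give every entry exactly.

Bivector images (products of the table entries): rho(e1 e2) = rho(e1)rho(e2) = row 1: [I, 0]; row 2: [0, -I].
M = (6/5)*1 + (-5/6)*rho(e1) + (-7/6)*rho(e2) + (4/5)*rho(e1 e2), summed entrywise (1 is the identity matrix):
Answer: row 1: [6/5 + 4*I/5, -5/6 + 7*I/6]; row 2: [-5/6 - 7*I/6, 6/5 - 4*I/5]


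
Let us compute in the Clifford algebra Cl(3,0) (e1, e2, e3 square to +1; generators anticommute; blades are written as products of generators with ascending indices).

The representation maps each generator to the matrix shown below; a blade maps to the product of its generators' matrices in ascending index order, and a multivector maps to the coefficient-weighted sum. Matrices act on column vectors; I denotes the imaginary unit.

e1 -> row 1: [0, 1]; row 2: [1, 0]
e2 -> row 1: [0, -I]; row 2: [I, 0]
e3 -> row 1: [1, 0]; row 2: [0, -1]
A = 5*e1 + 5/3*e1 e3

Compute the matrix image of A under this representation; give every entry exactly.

Bivector images (products of the table entries): rho(e1 e3) = rho(e1)rho(e3) = row 1: [0, -1]; row 2: [1, 0].
M = (5)*rho(e1) + (5/3)*rho(e1 e3), summed entrywise:
Answer: row 1: [0, 10/3]; row 2: [20/3, 0]


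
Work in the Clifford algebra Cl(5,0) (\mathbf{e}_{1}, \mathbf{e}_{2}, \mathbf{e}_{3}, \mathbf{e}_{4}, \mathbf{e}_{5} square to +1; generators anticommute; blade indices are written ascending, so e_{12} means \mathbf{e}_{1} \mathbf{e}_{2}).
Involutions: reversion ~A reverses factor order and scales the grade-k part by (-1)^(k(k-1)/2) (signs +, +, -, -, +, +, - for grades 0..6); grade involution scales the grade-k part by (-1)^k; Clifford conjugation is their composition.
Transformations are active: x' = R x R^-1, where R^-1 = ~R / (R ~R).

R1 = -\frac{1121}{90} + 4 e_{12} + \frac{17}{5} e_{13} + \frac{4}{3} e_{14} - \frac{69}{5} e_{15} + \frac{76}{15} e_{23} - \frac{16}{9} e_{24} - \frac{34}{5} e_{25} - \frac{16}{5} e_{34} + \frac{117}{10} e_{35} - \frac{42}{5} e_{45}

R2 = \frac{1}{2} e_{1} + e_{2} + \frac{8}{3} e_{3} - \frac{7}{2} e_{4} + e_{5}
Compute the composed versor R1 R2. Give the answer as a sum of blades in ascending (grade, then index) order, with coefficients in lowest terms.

Distribute over the terms of R2 (each basis-blade product reordered to ascending indices, repeated generators contracted through their squares):
R1 (\frac{1}{2} e_{1}) = -\frac{1121}{180} e_{1} - 2 e_{2} - \frac{17}{10} e_{3} - \frac{2}{3} e_{4} + \frac{69}{10} e_{5} + \frac{38}{15} e_{123} - \frac{8}{9} e_{124} - \frac{17}{5} e_{125} - \frac{8}{5} e_{134} + \frac{117}{20} e_{135} - \frac{21}{5} e_{145}
R1 (e_{2}) = 4 e_{1} - \frac{1121}{90} e_{2} - \frac{76}{15} e_{3} + \frac{16}{9} e_{4} + \frac{34}{5} e_{5} - \frac{17}{5} e_{123} - \frac{4}{3} e_{124} + \frac{69}{5} e_{125} - \frac{16}{5} e_{234} + \frac{117}{10} e_{235} - \frac{42}{5} e_{245}
R1 (\frac{8}{3} e_{3}) = \frac{136}{15} e_{1} + \frac{608}{45} e_{2} - \frac{4484}{135} e_{3} + \frac{128}{15} e_{4} - \frac{156}{5} e_{5} + \frac{32}{3} e_{123} - \frac{32}{9} e_{134} + \frac{184}{5} e_{135} + \frac{128}{27} e_{234} + \frac{272}{15} e_{235} - \frac{112}{5} e_{345}
R1 (-\frac{7}{2} e_{4}) = -\frac{14}{3} e_{1} + \frac{56}{9} e_{2} + \frac{56}{5} e_{3} + \frac{7847}{180} e_{4} - \frac{147}{5} e_{5} - 14 e_{124} - \frac{119}{10} e_{134} - \frac{483}{10} e_{145} - \frac{266}{15} e_{234} - \frac{119}{5} e_{245} + \frac{819}{20} e_{345}
R1 (e_{5}) = -\frac{69}{5} e_{1} - \frac{34}{5} e_{2} + \frac{117}{10} e_{3} - \frac{42}{5} e_{4} - \frac{1121}{90} e_{5} + 4 e_{125} + \frac{17}{5} e_{135} + \frac{4}{3} e_{145} + \frac{76}{15} e_{235} - \frac{16}{9} e_{245} - \frac{16}{5} e_{345}
Summing the partial products and collecting blades:
Answer: -\frac{2093}{180} e_{1} - \frac{137}{90} e_{2} - \frac{2306}{135} e_{3} + \frac{8071}{180} e_{4} - \frac{2671}{45} e_{5} + \frac{49}{5} e_{123} - \frac{146}{9} e_{124} + \frac{72}{5} e_{125} - \frac{307}{18} e_{134} + \frac{921}{20} e_{135} - \frac{307}{6} e_{145} - \frac{2186}{135} e_{234} + \frac{349}{10} e_{235} - \frac{1529}{45} e_{245} + \frac{307}{20} e_{345}


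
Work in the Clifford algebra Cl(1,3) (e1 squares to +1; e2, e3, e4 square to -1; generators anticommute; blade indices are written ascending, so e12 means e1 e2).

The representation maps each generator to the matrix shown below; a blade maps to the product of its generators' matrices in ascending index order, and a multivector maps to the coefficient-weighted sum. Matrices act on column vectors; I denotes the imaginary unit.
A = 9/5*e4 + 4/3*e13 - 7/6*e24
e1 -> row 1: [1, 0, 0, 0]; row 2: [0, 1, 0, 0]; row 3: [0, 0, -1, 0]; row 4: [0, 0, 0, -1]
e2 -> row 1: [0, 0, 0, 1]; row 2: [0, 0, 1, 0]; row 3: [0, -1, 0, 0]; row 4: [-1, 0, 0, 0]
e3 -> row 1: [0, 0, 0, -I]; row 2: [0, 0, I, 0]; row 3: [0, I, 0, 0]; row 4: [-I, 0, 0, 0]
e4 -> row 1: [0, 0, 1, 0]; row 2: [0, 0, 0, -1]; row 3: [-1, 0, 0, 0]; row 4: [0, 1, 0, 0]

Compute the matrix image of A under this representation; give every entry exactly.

Bivector images (products of the table entries): rho(e13) = rho(e1)rho(e3) = row 1: [0, 0, 0, -I]; row 2: [0, 0, I, 0]; row 3: [0, -I, 0, 0]; row 4: [I, 0, 0, 0]; rho(e24) = rho(e2)rho(e4) = row 1: [0, 1, 0, 0]; row 2: [-1, 0, 0, 0]; row 3: [0, 0, 0, 1]; row 4: [0, 0, -1, 0].
M = (9/5)*rho(e4) + (4/3)*rho(e13) + (-7/6)*rho(e24), summed entrywise:
Answer: row 1: [0, -7/6, 9/5, -4*I/3]; row 2: [7/6, 0, 4*I/3, -9/5]; row 3: [-9/5, -4*I/3, 0, -7/6]; row 4: [4*I/3, 9/5, 7/6, 0]


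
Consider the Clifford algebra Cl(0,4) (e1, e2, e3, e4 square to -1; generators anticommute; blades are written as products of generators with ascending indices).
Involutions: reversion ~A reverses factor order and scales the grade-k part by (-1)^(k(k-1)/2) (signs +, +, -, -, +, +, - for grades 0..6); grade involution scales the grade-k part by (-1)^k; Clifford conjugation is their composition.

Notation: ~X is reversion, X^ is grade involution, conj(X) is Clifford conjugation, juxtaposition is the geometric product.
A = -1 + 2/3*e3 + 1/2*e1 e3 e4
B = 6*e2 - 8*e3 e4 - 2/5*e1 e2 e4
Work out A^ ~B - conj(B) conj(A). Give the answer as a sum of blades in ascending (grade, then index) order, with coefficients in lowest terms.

first term: 4*e1 - 6*e2 + 16/3*e4 + 19/5*e2 e3 - 8*e3 e4 - 2/5*e1 e2 e4 - 49/15*e1 e2 e3 e4
second term: -4*e1 + 6*e2 - 16/3*e4 + 21/5*e2 e3 - 8*e3 e4 + 2/5*e1 e2 e4 + 41/15*e1 e2 e3 e4
Answer: 8*e1 - 12*e2 + 32/3*e4 - 2/5*e2 e3 - 4/5*e1 e2 e4 - 6*e1 e2 e3 e4


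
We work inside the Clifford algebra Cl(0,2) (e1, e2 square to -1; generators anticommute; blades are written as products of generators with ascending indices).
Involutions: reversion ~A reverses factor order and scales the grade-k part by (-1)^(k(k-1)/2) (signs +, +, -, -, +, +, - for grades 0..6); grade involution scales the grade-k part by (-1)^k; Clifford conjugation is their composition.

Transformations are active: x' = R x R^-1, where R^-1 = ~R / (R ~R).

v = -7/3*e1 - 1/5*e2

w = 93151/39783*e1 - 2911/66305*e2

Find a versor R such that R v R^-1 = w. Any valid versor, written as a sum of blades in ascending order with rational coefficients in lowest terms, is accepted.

Here q(v) = q(w) = -1234/225; the classical choice R = v + w = 108/13261*e1 - 16172/66305*e2 then realises v -> w under the sandwich.
Answer: 108/13261*e1 - 16172/66305*e2


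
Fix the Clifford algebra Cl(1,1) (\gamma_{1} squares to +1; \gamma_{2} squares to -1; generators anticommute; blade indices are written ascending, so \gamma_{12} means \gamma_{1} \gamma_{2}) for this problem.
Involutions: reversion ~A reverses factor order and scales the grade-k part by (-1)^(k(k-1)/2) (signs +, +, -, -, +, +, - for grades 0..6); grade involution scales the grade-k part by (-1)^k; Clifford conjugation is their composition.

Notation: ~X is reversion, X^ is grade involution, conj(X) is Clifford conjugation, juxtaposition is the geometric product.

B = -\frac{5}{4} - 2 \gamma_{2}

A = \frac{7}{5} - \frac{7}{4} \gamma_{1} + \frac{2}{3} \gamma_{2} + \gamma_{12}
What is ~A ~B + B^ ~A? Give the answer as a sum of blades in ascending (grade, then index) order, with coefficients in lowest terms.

first term: -\frac{5}{12} + \frac{3}{16} \gamma_{1} - \frac{109}{30} \gamma_{2} + \frac{19}{4} \gamma_{12}
second term: -\frac{37}{12} + \frac{3}{16} \gamma_{1} + \frac{59}{30} \gamma_{2} + \frac{19}{4} \gamma_{12}
Answer: -\frac{7}{2} + \frac{3}{8} \gamma_{1} - \frac{5}{3} \gamma_{2} + \frac{19}{2} \gamma_{12}


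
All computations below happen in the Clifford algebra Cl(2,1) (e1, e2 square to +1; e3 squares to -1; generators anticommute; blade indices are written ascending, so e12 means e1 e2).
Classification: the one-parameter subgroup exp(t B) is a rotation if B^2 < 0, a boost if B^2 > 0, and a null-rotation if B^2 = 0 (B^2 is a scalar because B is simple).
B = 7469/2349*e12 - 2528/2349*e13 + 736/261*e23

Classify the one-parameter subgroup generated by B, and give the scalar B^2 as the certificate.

B^2 term by term: the squares give (7469/2349)^2*(e12)^2 + (-2528/2349)^2*(e13)^2 + (736/261)^2*(e23)^2 = 55785961/5517801*(-1) + 6390784/5517801*(+1) + 541696/68121*(+1) = -1 (each basis 2-blade squares to minus the product of its generators' squares); cross terms between blades sharing an index anticommute and cancel. So B^2 = -1.
Answer: rotation, certificate B^2 = -1. B^2 = -1 is basis-independent, so its sign is the whole story.


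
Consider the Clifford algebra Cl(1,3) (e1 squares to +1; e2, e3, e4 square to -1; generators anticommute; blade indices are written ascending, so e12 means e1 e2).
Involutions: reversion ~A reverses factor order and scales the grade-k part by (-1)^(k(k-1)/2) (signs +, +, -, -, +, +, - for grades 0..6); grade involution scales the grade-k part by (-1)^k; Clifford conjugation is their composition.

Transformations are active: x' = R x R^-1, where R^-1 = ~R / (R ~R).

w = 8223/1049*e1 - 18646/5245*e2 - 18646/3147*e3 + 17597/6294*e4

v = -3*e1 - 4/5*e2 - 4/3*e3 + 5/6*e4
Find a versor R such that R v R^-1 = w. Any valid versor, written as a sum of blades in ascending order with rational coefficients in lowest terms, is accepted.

Since q(v) = q(w) = 5299/900, the sum R = v + w = 5076/1049*e1 - 22842/5245*e2 - 7614/1049*e3 + 3807/1049*e4 does the job whenever invertible.
Answer: 5076/1049*e1 - 22842/5245*e2 - 7614/1049*e3 + 3807/1049*e4


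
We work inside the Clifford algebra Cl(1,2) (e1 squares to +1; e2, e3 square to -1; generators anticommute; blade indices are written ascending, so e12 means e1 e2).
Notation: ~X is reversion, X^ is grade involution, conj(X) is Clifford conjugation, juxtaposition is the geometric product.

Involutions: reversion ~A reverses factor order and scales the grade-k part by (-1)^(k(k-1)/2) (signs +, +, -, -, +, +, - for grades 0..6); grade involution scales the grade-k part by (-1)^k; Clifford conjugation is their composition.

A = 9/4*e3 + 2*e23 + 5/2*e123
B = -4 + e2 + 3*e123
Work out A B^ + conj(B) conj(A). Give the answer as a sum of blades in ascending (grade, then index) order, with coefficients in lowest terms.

first term: 15/2 + 6*e1 - 11*e3 + 27/4*e12 - 5/2*e13 - 23/4*e23 - 10*e123
second term: -15/2 + 6*e1 + 7*e3 + 27/4*e12 - 5/2*e13 + 41/4*e23 - 10*e123
Answer: 12*e1 - 4*e3 + 27/2*e12 - 5*e13 + 9/2*e23 - 20*e123


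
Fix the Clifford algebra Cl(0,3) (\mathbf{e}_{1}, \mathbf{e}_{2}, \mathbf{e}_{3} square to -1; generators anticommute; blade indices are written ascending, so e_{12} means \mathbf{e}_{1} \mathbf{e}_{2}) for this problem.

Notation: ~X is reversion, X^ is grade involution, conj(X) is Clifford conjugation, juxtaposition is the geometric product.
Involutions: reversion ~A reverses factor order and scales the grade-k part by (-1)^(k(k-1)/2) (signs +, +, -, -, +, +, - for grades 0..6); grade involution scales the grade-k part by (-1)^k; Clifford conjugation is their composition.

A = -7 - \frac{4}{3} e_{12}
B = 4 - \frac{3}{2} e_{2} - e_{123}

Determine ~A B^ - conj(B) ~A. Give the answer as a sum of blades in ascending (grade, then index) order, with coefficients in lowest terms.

first term: -28 - 2 e_{1} - \frac{21}{2} e_{2} - \frac{4}{3} e_{3} + \frac{16}{3} e_{12} - 7 e_{123}
second term: -28 + 2 e_{1} - \frac{21}{2} e_{2} + \frac{4}{3} e_{3} + \frac{16}{3} e_{12} + 7 e_{123}
Answer: -4 e_{1} - \frac{8}{3} e_{3} - 14 e_{123}


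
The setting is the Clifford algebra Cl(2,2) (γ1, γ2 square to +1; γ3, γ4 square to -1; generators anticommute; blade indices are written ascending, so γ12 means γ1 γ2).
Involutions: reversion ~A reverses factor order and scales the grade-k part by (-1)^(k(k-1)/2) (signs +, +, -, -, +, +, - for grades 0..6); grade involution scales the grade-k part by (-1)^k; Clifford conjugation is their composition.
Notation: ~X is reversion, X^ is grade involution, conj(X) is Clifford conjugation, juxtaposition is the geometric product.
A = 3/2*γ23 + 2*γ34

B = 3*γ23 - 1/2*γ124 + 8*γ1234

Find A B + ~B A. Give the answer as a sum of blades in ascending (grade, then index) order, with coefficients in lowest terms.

first term: 9/2 - 16*γ12 + 12*γ14 + 6*γ24 + γ123 + 3/4*γ134
second term: -9/2 - 16*γ12 + 12*γ14 + 6*γ24 + γ123 + 3/4*γ134
Answer: -32*γ12 + 24*γ14 + 12*γ24 + 2*γ123 + 3/2*γ134


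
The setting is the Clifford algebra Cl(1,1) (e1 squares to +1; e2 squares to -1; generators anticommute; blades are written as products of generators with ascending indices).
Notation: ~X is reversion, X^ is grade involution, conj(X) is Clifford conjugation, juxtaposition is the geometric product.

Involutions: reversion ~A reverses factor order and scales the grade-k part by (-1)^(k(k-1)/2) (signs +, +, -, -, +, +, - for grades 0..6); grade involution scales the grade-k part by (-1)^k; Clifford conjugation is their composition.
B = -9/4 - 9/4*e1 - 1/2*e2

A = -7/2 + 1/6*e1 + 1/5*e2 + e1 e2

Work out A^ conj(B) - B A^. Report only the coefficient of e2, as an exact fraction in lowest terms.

first term: 38/5 - 8*e1 - 71/20*e2 - 113/60*e1 e2
second term: 163/20 + 31/4*e1 - 1/20*e2 - 113/60*e1 e2
Answer: -7/2


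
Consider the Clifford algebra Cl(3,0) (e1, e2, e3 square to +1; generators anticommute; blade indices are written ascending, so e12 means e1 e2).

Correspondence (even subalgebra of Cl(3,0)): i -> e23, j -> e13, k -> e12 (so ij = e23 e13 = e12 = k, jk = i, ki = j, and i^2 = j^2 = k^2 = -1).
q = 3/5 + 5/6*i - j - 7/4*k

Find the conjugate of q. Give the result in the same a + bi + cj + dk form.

In blades: q = 3/5 - 7/4*e12 - e13 + 5/6*e23.
Quaternion conjugation is reversion on the even subalgebra: the scalar is fixed and every grade-2 blade flips sign, giving 3/5 + 7/4*e12 + e13 - 5/6*e23; translating back:
Answer: 3/5 - 5/6*i + j + 7/4*k


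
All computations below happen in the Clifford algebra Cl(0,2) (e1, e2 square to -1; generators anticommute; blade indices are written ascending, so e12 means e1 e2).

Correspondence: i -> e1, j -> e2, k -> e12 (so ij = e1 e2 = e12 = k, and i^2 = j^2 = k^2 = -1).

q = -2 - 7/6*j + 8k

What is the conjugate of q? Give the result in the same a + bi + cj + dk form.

In blades: q = -2 - 7/6*e2 + 8*e12.
Conjugation here is Clifford conjugation: the scalar is fixed and the grade-1 and grade-2 blades all flip sign, giving -2 + 7/6*e2 - 8*e12; translating back:
Answer: -2 + 7/6*j - 8k


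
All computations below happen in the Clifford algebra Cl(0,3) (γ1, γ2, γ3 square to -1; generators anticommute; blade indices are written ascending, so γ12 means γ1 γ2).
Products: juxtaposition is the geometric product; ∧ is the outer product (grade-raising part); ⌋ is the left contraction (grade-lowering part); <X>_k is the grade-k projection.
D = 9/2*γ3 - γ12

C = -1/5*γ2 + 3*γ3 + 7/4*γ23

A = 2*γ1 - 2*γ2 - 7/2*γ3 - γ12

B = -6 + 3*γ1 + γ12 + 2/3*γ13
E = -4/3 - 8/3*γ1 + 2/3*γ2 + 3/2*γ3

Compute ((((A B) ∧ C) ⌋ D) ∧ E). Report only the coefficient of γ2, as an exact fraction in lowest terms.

step 1: -5 - 49/3*γ1 + 7*γ2 + 59/3*γ3 + 12*γ12 + 21/2*γ13 - 2/3*γ23 - 13/6*γ123
step 2: γ2 - 15*γ3 + 49/15*γ12 - 49*γ13 + 971/60*γ23 + 571/60*γ123
step 3: 2123/30 - γ1
step 4: -4246/45 - 8432/45*γ1 + 2123/45*γ2 + 2123/20*γ3 - 2/3*γ12 - 3/2*γ13
Answer: 2123/45


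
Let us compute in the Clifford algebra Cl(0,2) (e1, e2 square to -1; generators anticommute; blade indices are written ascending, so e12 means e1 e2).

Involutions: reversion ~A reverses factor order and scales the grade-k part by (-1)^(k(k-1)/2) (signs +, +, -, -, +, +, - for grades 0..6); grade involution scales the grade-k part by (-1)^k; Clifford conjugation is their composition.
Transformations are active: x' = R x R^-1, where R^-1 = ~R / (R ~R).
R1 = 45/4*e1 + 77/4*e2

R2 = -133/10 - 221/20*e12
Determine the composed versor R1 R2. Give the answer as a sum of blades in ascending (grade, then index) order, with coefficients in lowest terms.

Distribute over the terms of R1 (each basis-blade product reordered to ascending indices, repeated generators contracted through their squares):
(45/4*e1) R2 = -1197/8*e1 + 1989/16*e2
(77/4*e2) R2 = -17017/80*e1 - 10241/40*e2
Summing the partial products and collecting blades:
Answer: -28987/80*e1 - 10537/80*e2


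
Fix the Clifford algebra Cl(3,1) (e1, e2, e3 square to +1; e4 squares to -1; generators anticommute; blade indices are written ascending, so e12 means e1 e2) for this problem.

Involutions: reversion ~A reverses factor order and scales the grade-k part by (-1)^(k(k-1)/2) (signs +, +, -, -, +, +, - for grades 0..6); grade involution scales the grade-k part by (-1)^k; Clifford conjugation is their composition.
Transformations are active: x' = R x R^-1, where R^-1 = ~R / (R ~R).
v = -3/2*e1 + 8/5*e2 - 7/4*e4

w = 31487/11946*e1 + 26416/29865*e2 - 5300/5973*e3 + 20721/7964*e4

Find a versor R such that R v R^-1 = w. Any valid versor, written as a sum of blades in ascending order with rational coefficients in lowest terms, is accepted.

R = v + w = 6784/5973*e1 + 14840/5973*e2 - 5300/5973*e3 + 1696/1991*e4 works: the equal norms (699/400) guarantee its sandwich swaps v into w.
Answer: 6784/5973*e1 + 14840/5973*e2 - 5300/5973*e3 + 1696/1991*e4


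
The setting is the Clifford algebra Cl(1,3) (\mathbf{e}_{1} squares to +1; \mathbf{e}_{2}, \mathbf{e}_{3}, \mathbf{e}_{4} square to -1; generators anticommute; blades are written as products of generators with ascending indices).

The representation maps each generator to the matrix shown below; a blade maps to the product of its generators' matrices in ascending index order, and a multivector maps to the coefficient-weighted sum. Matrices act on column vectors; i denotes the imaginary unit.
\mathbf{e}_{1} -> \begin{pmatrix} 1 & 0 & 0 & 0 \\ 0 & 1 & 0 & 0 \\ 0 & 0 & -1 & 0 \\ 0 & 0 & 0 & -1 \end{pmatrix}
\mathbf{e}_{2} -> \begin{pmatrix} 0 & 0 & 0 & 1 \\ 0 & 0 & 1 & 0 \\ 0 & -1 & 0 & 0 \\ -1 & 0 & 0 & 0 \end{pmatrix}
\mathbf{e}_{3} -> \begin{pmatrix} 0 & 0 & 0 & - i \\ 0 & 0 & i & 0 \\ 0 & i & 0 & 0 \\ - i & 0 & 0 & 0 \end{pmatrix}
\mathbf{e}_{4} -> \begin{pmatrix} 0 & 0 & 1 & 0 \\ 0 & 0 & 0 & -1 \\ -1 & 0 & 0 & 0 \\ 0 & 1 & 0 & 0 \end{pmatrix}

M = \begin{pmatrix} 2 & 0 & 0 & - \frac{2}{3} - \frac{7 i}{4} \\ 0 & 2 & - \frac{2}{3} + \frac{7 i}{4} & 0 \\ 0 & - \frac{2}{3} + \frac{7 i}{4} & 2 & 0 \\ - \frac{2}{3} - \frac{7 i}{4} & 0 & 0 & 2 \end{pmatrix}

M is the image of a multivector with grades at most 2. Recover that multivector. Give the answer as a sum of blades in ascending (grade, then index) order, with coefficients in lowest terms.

Method: the blade images are trace-orthogonal — tr(rho(e_A) rho(e_B)^-1) = 4 if A = B and 0 otherwise — and rho(e_A)^-1 = (e_A)^2 * rho(e_A) with (e_A)^2 = +1 or -1, so the coefficient of e_A in the preimage is (e_A)^2 * tr(M rho(e_A))/4.
Nonzero projections over blades of grade <= 2: 1: (1)^2 = +1, tr(M 1) = 8, coefficient 2; e_{3}: (e_{3})^2 = -1, tr(M rho(e_{3})) = -7, coefficient \frac{7}{4}; e_{1} e_{2}: (e_{1} e_{2})^2 = +1, tr(M rho(e_{1} e_{2})) = - \frac{8}{3}, coefficient -\frac{2}{3}. Every other blade of grade <= 2 projects to 0.
Answer: 2 + \frac{7}{4} e_{3} - \frac{2}{3} e_{1} e_{2}


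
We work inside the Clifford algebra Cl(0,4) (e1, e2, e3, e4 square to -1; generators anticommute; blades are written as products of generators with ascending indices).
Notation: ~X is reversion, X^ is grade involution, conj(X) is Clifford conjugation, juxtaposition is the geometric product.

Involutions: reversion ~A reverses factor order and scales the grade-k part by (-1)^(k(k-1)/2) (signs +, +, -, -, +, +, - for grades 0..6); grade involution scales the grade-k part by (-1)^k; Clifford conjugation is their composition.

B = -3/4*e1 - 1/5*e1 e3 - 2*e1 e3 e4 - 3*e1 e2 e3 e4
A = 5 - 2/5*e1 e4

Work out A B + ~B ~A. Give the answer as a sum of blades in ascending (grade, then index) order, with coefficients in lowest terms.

first term: -15/4*e1 + 4/5*e3 + 3/10*e4 - e1 e3 - 6/5*e2 e3 - 2/25*e3 e4 - 10*e1 e3 e4 - 15*e1 e2 e3 e4
second term: -15/4*e1 + 4/5*e3 + 3/10*e4 + e1 e3 + 6/5*e2 e3 + 2/25*e3 e4 + 10*e1 e3 e4 - 15*e1 e2 e3 e4
Answer: -15/2*e1 + 8/5*e3 + 3/5*e4 - 30*e1 e2 e3 e4


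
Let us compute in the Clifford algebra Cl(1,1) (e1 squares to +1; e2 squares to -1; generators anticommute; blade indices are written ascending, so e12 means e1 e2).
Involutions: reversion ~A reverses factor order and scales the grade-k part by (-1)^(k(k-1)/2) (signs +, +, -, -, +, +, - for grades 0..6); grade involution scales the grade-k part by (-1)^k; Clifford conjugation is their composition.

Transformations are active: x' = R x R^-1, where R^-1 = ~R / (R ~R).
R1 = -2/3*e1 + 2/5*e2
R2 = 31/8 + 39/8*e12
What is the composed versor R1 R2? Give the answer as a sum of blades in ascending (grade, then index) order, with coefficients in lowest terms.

Distribute over the terms of R1 (each basis-blade product reordered to ascending indices, repeated generators contracted through their squares):
(-2/3*e1) R2 = -31/12*e1 - 13/4*e2
(2/5*e2) R2 = 39/20*e1 + 31/20*e2
Summing the partial products and collecting blades:
Answer: -19/30*e1 - 17/10*e2
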